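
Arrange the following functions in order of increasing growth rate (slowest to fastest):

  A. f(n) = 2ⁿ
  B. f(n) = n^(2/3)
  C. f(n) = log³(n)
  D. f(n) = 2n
C < B < D < A

Comparing growth rates:
C = log³(n) is O(log³ n)
B = n^(2/3) is O(n^(2/3))
D = 2n is O(n)
A = 2ⁿ is O(2ⁿ)

Therefore, the order from slowest to fastest is: C < B < D < A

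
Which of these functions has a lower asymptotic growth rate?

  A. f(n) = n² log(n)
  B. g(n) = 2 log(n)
B

f(n) = n² log(n) is O(n² log n), while g(n) = 2 log(n) is O(log n).
Since O(log n) grows slower than O(n² log n), g(n) is dominated.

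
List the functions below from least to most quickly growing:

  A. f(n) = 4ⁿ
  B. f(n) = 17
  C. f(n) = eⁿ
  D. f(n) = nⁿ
B < C < A < D

Comparing growth rates:
B = 17 is O(1)
C = eⁿ is O(eⁿ)
A = 4ⁿ is O(4ⁿ)
D = nⁿ is O(nⁿ)

Therefore, the order from slowest to fastest is: B < C < A < D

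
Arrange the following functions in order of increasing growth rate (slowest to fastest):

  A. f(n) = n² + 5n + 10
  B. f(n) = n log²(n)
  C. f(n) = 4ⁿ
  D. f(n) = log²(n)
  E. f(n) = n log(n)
D < E < B < A < C

Comparing growth rates:
D = log²(n) is O(log² n)
E = n log(n) is O(n log n)
B = n log²(n) is O(n log² n)
A = n² + 5n + 10 is O(n²)
C = 4ⁿ is O(4ⁿ)

Therefore, the order from slowest to fastest is: D < E < B < A < C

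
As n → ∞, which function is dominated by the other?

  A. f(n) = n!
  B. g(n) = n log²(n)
B

f(n) = n! is O(n!), while g(n) = n log²(n) is O(n log² n).
Since O(n log² n) grows slower than O(n!), g(n) is dominated.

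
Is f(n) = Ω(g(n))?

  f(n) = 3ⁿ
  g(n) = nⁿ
False

f(n) = 3ⁿ is O(3ⁿ), and g(n) = nⁿ is O(nⁿ).
Since O(3ⁿ) grows slower than O(nⁿ), f(n) = Ω(g(n)) is false.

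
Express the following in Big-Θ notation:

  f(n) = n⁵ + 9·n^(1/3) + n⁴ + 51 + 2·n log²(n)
Θ(n⁵)

Order the terms by growth rate: 51 ≺ 9·n^(1/3) ≺ 2·n log²(n) ≺ n⁴ ≺ n⁵.
The fastest-growing term n⁵ dominates as n → ∞; dropping its constant factor gives Θ(n⁵).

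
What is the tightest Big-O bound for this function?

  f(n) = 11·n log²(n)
O(n log² n)

The dominant term in 11·n log²(n) is 11·n log²(n), which is Θ(n log² n).
Constants are absorbed, so the tightest bound is O(n log² n).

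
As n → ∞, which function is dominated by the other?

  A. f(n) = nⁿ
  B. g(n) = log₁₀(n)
B

f(n) = nⁿ is O(nⁿ), while g(n) = log₁₀(n) is O(log n).
Since O(log n) grows slower than O(nⁿ), g(n) is dominated.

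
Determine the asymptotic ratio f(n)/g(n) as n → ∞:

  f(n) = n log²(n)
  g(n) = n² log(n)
0

Since n log²(n) (O(n log² n)) grows slower than n² log(n) (O(n² log n)),
the ratio f(n)/g(n) → 0 as n → ∞.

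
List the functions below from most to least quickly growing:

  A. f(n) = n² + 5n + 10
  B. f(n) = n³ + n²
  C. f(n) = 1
B > A > C

Comparing growth rates:
B = n³ + n² is O(n³)
A = n² + 5n + 10 is O(n²)
C = 1 is O(1)

Therefore, the order from fastest to slowest is: B > A > C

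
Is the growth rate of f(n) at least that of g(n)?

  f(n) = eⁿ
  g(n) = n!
False

f(n) = eⁿ is O(eⁿ), and g(n) = n! is O(n!).
Since O(eⁿ) grows slower than O(n!), f(n) = Ω(g(n)) is false.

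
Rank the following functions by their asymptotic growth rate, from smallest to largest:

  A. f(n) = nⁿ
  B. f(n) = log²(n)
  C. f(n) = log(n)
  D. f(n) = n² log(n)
C < B < D < A

Comparing growth rates:
C = log(n) is O(log n)
B = log²(n) is O(log² n)
D = n² log(n) is O(n² log n)
A = nⁿ is O(nⁿ)

Therefore, the order from slowest to fastest is: C < B < D < A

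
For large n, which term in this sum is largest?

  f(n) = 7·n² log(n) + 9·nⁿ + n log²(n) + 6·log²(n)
9·nⁿ

Looking at each term:
  - 7·n² log(n) is O(n² log n)
  - 9·nⁿ is O(nⁿ)
  - n log²(n) is O(n log² n)
  - 6·log²(n) is O(log² n)

The term 9·nⁿ (O(nⁿ)) grows fastest and dominates all others.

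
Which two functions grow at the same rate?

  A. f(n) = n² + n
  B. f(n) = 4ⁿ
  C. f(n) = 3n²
A and C

Examining each function:
  A. n² + n is O(n²)
  B. 4ⁿ is O(4ⁿ)
  C. 3n² is O(n²)

Functions A and C both have the same complexity class.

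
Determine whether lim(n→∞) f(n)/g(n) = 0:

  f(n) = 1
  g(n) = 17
False

f(n) = 1 is O(1), and g(n) = 17 is O(1).
Since they have the same growth rate, f(n) = o(g(n)) is false.
(f = o(g) requires f to grow strictly slower, not equal.)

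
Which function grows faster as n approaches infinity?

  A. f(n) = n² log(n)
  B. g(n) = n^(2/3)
A

f(n) = n² log(n) is O(n² log n), while g(n) = n^(2/3) is O(n^(2/3)).
Since O(n² log n) grows faster than O(n^(2/3)), f(n) dominates.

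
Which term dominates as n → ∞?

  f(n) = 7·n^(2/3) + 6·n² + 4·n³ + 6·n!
6·n!

Looking at each term:
  - 7·n^(2/3) is O(n^(2/3))
  - 6·n² is O(n²)
  - 4·n³ is O(n³)
  - 6·n! is O(n!)

The term 6·n! (O(n!)) grows fastest and dominates all others.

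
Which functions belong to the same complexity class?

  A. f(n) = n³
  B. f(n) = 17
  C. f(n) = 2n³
A and C

Examining each function:
  A. n³ is O(n³)
  B. 17 is O(1)
  C. 2n³ is O(n³)

Functions A and C both have the same complexity class.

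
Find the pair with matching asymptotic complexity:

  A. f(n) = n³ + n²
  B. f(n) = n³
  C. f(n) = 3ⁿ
A and B

Examining each function:
  A. n³ + n² is O(n³)
  B. n³ is O(n³)
  C. 3ⁿ is O(3ⁿ)

Functions A and B both have the same complexity class.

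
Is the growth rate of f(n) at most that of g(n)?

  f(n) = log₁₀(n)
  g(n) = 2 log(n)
True

f(n) = log₁₀(n) and g(n) = 2 log(n) are both O(log n).
Big-O permits equal growth rates (f ≤ c·g for some c), so f(n) = O(g(n)) is true.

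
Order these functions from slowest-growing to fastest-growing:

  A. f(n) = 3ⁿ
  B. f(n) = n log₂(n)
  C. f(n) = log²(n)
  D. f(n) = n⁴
C < B < D < A

Comparing growth rates:
C = log²(n) is O(log² n)
B = n log₂(n) is O(n log n)
D = n⁴ is O(n⁴)
A = 3ⁿ is O(3ⁿ)

Therefore, the order from slowest to fastest is: C < B < D < A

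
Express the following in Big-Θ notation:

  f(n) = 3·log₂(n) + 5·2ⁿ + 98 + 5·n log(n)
Θ(2ⁿ)

Order the terms by growth rate: 98 ≺ 3·log₂(n) ≺ 5·n log(n) ≺ 5·2ⁿ.
The fastest-growing term 5·2ⁿ dominates as n → ∞; dropping its constant factor gives Θ(2ⁿ).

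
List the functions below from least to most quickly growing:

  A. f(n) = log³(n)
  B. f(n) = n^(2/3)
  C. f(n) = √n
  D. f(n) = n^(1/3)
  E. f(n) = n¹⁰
A < D < C < B < E

Comparing growth rates:
A = log³(n) is O(log³ n)
D = n^(1/3) is O(n^(1/3))
C = √n is O(√n)
B = n^(2/3) is O(n^(2/3))
E = n¹⁰ is O(n¹⁰)

Therefore, the order from slowest to fastest is: A < D < C < B < E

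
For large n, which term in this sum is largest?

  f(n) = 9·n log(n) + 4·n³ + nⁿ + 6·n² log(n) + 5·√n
nⁿ

Looking at each term:
  - 9·n log(n) is O(n log n)
  - 4·n³ is O(n³)
  - nⁿ is O(nⁿ)
  - 6·n² log(n) is O(n² log n)
  - 5·√n is O(√n)

The term nⁿ (O(nⁿ)) grows fastest and dominates all others.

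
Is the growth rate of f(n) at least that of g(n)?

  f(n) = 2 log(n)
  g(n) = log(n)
True

f(n) = 2 log(n) and g(n) = log(n) are both O(log n).
Big-Ω permits equal growth rates (f ≥ c·g for some c > 0), so f(n) = Ω(g(n)) is true.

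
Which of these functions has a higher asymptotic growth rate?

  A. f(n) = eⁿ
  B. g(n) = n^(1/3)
A

f(n) = eⁿ is O(eⁿ), while g(n) = n^(1/3) is O(n^(1/3)).
Since O(eⁿ) grows faster than O(n^(1/3)), f(n) dominates.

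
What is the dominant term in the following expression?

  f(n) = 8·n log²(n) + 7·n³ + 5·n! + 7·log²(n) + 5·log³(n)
5·n!

Looking at each term:
  - 8·n log²(n) is O(n log² n)
  - 7·n³ is O(n³)
  - 5·n! is O(n!)
  - 7·log²(n) is O(log² n)
  - 5·log³(n) is O(log³ n)

The term 5·n! (O(n!)) grows fastest and dominates all others.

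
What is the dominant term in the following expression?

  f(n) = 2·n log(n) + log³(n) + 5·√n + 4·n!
4·n!

Looking at each term:
  - 2·n log(n) is O(n log n)
  - log³(n) is O(log³ n)
  - 5·√n is O(√n)
  - 4·n! is O(n!)

The term 4·n! (O(n!)) grows fastest and dominates all others.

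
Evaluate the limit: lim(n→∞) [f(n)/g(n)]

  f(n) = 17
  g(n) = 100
17/100

Since 17 and 100 have the same growth rate (O(1)),
the ratio converges to a constant: 17/100.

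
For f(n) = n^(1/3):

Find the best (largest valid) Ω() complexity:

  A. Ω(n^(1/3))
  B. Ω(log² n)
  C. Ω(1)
A

f(n) = n^(1/3) is Ω(n^(1/3)).
All listed options are valid Big-Ω bounds (lower bounds),
but Ω(n^(1/3)) is the tightest (largest valid bound).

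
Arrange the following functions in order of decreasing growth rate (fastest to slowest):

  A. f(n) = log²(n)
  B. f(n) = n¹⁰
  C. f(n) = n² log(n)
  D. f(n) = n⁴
B > D > C > A

Comparing growth rates:
B = n¹⁰ is O(n¹⁰)
D = n⁴ is O(n⁴)
C = n² log(n) is O(n² log n)
A = log²(n) is O(log² n)

Therefore, the order from fastest to slowest is: B > D > C > A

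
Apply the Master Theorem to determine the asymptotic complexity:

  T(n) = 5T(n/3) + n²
Θ(n²)

Master Theorem: a = 5, b = 3, f(n) = n².
Compute the critical exponent d = log₃(5) = 1.465.
Compare f(n) = Θ(n²) against n^d:
  k = 2 > d = 1.465, so f(n) = Ω(n^(d+ε)) — Case 3.
  Regularity: a·(n/b)^2/n^2 = a/b^2 = 5/9 < 1 ✓.
  The top-level work dominates: T(n) = Θ(f(n)) = Θ(n²).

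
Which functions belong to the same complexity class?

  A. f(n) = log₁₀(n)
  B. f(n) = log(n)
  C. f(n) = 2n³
A and B

Examining each function:
  A. log₁₀(n) is O(log n)
  B. log(n) is O(log n)
  C. 2n³ is O(n³)

Functions A and B both have the same complexity class.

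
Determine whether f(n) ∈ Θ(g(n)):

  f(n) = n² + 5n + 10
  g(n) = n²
True

f(n) = n² + 5n + 10 and g(n) = n² are both O(n²).
Since they have the same asymptotic growth rate, f(n) = Θ(g(n)) is true.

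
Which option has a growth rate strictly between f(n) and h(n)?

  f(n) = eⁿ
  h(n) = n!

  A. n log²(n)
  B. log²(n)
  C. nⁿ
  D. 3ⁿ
D

We need g(n) with eⁿ = o(g(n)) and g(n) = o(n!), i.e. O(eⁿ) ≺ g ≺ O(n!).
Check each option:
  A. n log²(n) — O(n log² n) does not grow strictly faster than f(n)
  B. log²(n) — O(log² n) does not grow strictly faster than f(n)
  C. nⁿ — O(nⁿ) does not grow strictly slower than h(n)
  D. 3ⁿ — O(3ⁿ) is strictly between O(eⁿ) and O(n!) ✓

Only option D (3ⁿ) lies strictly between.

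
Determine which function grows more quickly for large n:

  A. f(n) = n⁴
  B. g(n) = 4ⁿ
B

f(n) = n⁴ is O(n⁴), while g(n) = 4ⁿ is O(4ⁿ).
Since O(4ⁿ) grows faster than O(n⁴), g(n) dominates.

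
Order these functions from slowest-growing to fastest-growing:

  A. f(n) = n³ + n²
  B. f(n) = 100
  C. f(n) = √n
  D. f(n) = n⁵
B < C < A < D

Comparing growth rates:
B = 100 is O(1)
C = √n is O(√n)
A = n³ + n² is O(n³)
D = n⁵ is O(n⁵)

Therefore, the order from slowest to fastest is: B < C < A < D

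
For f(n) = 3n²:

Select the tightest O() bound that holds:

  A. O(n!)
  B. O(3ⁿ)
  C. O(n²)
C

f(n) = 3n² is O(n²).
All listed options are valid Big-O bounds (upper bounds),
but O(n²) is the tightest (smallest valid bound).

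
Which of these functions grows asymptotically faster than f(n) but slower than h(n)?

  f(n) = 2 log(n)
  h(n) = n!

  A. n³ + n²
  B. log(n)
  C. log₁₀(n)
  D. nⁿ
A

We need g(n) with 2 log(n) = o(g(n)) and g(n) = o(n!), i.e. O(log n) ≺ g ≺ O(n!).
Check each option:
  A. n³ + n² — O(n³) is strictly between O(log n) and O(n!) ✓
  B. log(n) — O(log n) does not grow strictly faster than f(n)
  C. log₁₀(n) — O(log n) does not grow strictly faster than f(n)
  D. nⁿ — O(nⁿ) does not grow strictly slower than h(n)

Only option A (n³ + n²) lies strictly between.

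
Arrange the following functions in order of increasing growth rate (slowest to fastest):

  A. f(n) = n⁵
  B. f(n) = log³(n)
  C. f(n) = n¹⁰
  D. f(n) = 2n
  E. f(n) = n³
B < D < E < A < C

Comparing growth rates:
B = log³(n) is O(log³ n)
D = 2n is O(n)
E = n³ is O(n³)
A = n⁵ is O(n⁵)
C = n¹⁰ is O(n¹⁰)

Therefore, the order from slowest to fastest is: B < D < E < A < C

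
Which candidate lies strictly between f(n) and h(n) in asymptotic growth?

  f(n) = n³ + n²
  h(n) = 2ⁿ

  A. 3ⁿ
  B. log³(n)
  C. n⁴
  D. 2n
C

We need g(n) with n³ + n² = o(g(n)) and g(n) = o(2ⁿ), i.e. O(n³) ≺ g ≺ O(2ⁿ).
Check each option:
  A. 3ⁿ — O(3ⁿ) does not grow strictly slower than h(n)
  B. log³(n) — O(log³ n) does not grow strictly faster than f(n)
  C. n⁴ — O(n⁴) is strictly between O(n³) and O(2ⁿ) ✓
  D. 2n — O(n) does not grow strictly faster than f(n)

Only option C (n⁴) lies strictly between.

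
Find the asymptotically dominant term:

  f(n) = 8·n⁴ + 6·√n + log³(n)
8·n⁴

Looking at each term:
  - 8·n⁴ is O(n⁴)
  - 6·√n is O(√n)
  - log³(n) is O(log³ n)

The term 8·n⁴ (O(n⁴)) grows fastest and dominates all others.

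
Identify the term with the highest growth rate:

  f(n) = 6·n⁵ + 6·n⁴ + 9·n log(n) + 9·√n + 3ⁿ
3ⁿ

Looking at each term:
  - 6·n⁵ is O(n⁵)
  - 6·n⁴ is O(n⁴)
  - 9·n log(n) is O(n log n)
  - 9·√n is O(√n)
  - 3ⁿ is O(3ⁿ)

The term 3ⁿ (O(3ⁿ)) grows fastest and dominates all others.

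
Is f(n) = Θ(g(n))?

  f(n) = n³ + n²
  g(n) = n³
True

f(n) = n³ + n² and g(n) = n³ are both O(n³).
Since they have the same asymptotic growth rate, f(n) = Θ(g(n)) is true.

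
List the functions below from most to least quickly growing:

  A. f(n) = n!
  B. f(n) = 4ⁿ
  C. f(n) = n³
A > B > C

Comparing growth rates:
A = n! is O(n!)
B = 4ⁿ is O(4ⁿ)
C = n³ is O(n³)

Therefore, the order from fastest to slowest is: A > B > C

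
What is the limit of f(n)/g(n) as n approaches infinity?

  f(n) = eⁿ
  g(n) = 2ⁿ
∞

Since eⁿ (O(eⁿ)) grows faster than 2ⁿ (O(2ⁿ)),
the ratio f(n)/g(n) → ∞ as n → ∞.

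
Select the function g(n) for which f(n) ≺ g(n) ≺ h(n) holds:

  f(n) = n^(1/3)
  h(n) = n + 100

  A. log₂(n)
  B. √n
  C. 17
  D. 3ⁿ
B

We need g(n) with n^(1/3) = o(g(n)) and g(n) = o(n + 100), i.e. O(n^(1/3)) ≺ g ≺ O(n).
Check each option:
  A. log₂(n) — O(log n) does not grow strictly faster than f(n)
  B. √n — O(√n) is strictly between O(n^(1/3)) and O(n) ✓
  C. 17 — O(1) does not grow strictly faster than f(n)
  D. 3ⁿ — O(3ⁿ) does not grow strictly slower than h(n)

Only option B (√n) lies strictly between.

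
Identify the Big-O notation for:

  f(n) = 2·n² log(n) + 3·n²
O(n² log n)

The dominant term in 2·n² log(n) + 3·n² is 2·n² log(n), which is Θ(n² log n).
Lower-order terms (3·n²) are asymptotically negligible.
Constants are absorbed, so the tightest bound is O(n² log n).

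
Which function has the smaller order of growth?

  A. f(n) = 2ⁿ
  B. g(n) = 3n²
B

f(n) = 2ⁿ is O(2ⁿ), while g(n) = 3n² is O(n²).
Since O(n²) grows slower than O(2ⁿ), g(n) is dominated.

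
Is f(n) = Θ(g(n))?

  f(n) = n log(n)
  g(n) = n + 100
False

f(n) = n log(n) is O(n log n), and g(n) = n + 100 is O(n).
Since they have different growth rates, f(n) = Θ(g(n)) is false.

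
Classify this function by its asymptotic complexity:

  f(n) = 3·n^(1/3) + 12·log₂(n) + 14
O(n^(1/3))

The dominant term in 3·n^(1/3) + 12·log₂(n) + 14 is 3·n^(1/3), which is Θ(n^(1/3)).
Lower-order terms (12·log₂(n), 14) are asymptotically negligible.
Constants are absorbed, so the tightest bound is O(n^(1/3)).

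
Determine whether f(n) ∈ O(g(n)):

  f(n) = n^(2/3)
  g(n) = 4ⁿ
True

f(n) = n^(2/3) is O(n^(2/3)), and g(n) = 4ⁿ is O(4ⁿ).
Since O(n^(2/3)) ⊆ O(4ⁿ) (f grows no faster than g), f(n) = O(g(n)) is true.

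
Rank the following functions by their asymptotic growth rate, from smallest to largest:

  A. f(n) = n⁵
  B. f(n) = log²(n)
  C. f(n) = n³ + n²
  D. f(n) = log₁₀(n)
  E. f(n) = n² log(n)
D < B < E < C < A

Comparing growth rates:
D = log₁₀(n) is O(log n)
B = log²(n) is O(log² n)
E = n² log(n) is O(n² log n)
C = n³ + n² is O(n³)
A = n⁵ is O(n⁵)

Therefore, the order from slowest to fastest is: D < B < E < C < A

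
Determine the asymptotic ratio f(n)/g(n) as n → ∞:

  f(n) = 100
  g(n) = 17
100/17

Since 100 and 17 have the same growth rate (O(1)),
the ratio converges to a constant: 100/17.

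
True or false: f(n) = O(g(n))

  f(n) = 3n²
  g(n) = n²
True

f(n) = 3n² and g(n) = n² are both O(n²).
Big-O permits equal growth rates (f ≤ c·g for some c), so f(n) = O(g(n)) is true.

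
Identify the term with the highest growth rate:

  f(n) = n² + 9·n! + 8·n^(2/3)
9·n!

Looking at each term:
  - n² is O(n²)
  - 9·n! is O(n!)
  - 8·n^(2/3) is O(n^(2/3))

The term 9·n! (O(n!)) grows fastest and dominates all others.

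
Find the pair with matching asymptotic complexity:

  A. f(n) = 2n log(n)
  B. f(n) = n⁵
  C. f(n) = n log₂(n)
A and C

Examining each function:
  A. 2n log(n) is O(n log n)
  B. n⁵ is O(n⁵)
  C. n log₂(n) is O(n log n)

Functions A and C both have the same complexity class.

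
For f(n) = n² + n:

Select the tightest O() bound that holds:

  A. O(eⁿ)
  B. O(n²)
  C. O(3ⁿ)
B

f(n) = n² + n is O(n²).
All listed options are valid Big-O bounds (upper bounds),
but O(n²) is the tightest (smallest valid bound).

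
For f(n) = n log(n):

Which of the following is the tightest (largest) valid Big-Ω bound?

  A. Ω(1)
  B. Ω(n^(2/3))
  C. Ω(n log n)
C

f(n) = n log(n) is Ω(n log n).
All listed options are valid Big-Ω bounds (lower bounds),
but Ω(n log n) is the tightest (largest valid bound).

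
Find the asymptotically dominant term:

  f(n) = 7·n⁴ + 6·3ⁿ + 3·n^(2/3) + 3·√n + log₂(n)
6·3ⁿ

Looking at each term:
  - 7·n⁴ is O(n⁴)
  - 6·3ⁿ is O(3ⁿ)
  - 3·n^(2/3) is O(n^(2/3))
  - 3·√n is O(√n)
  - log₂(n) is O(log n)

The term 6·3ⁿ (O(3ⁿ)) grows fastest and dominates all others.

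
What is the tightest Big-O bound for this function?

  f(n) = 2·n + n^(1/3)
O(n)

The dominant term in 2·n + n^(1/3) is 2·n, which is Θ(n).
Lower-order terms (n^(1/3)) are asymptotically negligible.
Constants are absorbed, so the tightest bound is O(n).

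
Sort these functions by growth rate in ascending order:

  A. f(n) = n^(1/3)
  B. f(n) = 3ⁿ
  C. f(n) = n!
A < B < C

Comparing growth rates:
A = n^(1/3) is O(n^(1/3))
B = 3ⁿ is O(3ⁿ)
C = n! is O(n!)

Therefore, the order from slowest to fastest is: A < B < C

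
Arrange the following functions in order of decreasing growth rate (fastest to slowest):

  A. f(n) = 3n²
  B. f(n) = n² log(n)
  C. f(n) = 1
B > A > C

Comparing growth rates:
B = n² log(n) is O(n² log n)
A = 3n² is O(n²)
C = 1 is O(1)

Therefore, the order from fastest to slowest is: B > A > C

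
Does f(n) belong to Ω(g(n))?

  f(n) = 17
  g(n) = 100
True

f(n) = 17 and g(n) = 100 are both O(1).
Big-Ω permits equal growth rates (f ≥ c·g for some c > 0), so f(n) = Ω(g(n)) is true.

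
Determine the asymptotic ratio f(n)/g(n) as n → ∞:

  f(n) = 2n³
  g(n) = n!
0

Since 2n³ (O(n³)) grows slower than n! (O(n!)),
the ratio f(n)/g(n) → 0 as n → ∞.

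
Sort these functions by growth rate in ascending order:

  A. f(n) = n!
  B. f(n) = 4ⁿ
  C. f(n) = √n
C < B < A

Comparing growth rates:
C = √n is O(√n)
B = 4ⁿ is O(4ⁿ)
A = n! is O(n!)

Therefore, the order from slowest to fastest is: C < B < A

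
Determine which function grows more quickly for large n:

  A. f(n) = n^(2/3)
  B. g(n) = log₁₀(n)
A

f(n) = n^(2/3) is O(n^(2/3)), while g(n) = log₁₀(n) is O(log n).
Since O(n^(2/3)) grows faster than O(log n), f(n) dominates.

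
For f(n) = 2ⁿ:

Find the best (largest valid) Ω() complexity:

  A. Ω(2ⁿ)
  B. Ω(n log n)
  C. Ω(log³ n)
A

f(n) = 2ⁿ is Ω(2ⁿ).
All listed options are valid Big-Ω bounds (lower bounds),
but Ω(2ⁿ) is the tightest (largest valid bound).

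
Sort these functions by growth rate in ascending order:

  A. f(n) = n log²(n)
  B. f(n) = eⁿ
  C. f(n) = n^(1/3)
C < A < B

Comparing growth rates:
C = n^(1/3) is O(n^(1/3))
A = n log²(n) is O(n log² n)
B = eⁿ is O(eⁿ)

Therefore, the order from slowest to fastest is: C < A < B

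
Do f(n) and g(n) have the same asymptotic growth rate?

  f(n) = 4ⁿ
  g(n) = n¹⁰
False

f(n) = 4ⁿ is O(4ⁿ), and g(n) = n¹⁰ is O(n¹⁰).
Since they have different growth rates, f(n) = Θ(g(n)) is false.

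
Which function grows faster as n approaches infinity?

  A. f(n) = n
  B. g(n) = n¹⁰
B

f(n) = n is O(n), while g(n) = n¹⁰ is O(n¹⁰).
Since O(n¹⁰) grows faster than O(n), g(n) dominates.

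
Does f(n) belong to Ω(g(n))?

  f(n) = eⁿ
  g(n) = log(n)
True

f(n) = eⁿ is O(eⁿ), and g(n) = log(n) is O(log n).
Since O(eⁿ) grows at least as fast as O(log n), f(n) = Ω(g(n)) is true.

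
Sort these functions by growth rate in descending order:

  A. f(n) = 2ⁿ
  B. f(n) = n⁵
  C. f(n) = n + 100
A > B > C

Comparing growth rates:
A = 2ⁿ is O(2ⁿ)
B = n⁵ is O(n⁵)
C = n + 100 is O(n)

Therefore, the order from fastest to slowest is: A > B > C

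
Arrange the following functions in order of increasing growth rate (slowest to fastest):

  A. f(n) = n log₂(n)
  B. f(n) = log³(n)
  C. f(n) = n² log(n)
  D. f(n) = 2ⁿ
B < A < C < D

Comparing growth rates:
B = log³(n) is O(log³ n)
A = n log₂(n) is O(n log n)
C = n² log(n) is O(n² log n)
D = 2ⁿ is O(2ⁿ)

Therefore, the order from slowest to fastest is: B < A < C < D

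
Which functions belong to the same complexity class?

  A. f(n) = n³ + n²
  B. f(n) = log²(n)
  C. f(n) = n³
A and C

Examining each function:
  A. n³ + n² is O(n³)
  B. log²(n) is O(log² n)
  C. n³ is O(n³)

Functions A and C both have the same complexity class.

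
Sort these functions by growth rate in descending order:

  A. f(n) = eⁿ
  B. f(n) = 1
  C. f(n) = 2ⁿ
A > C > B

Comparing growth rates:
A = eⁿ is O(eⁿ)
C = 2ⁿ is O(2ⁿ)
B = 1 is O(1)

Therefore, the order from fastest to slowest is: A > C > B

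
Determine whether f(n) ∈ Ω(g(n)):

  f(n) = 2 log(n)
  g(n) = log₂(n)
True

f(n) = 2 log(n) and g(n) = log₂(n) are both O(log n).
Big-Ω permits equal growth rates (f ≥ c·g for some c > 0), so f(n) = Ω(g(n)) is true.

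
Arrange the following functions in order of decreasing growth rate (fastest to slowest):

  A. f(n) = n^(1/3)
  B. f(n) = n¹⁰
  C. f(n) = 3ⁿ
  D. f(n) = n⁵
C > B > D > A

Comparing growth rates:
C = 3ⁿ is O(3ⁿ)
B = n¹⁰ is O(n¹⁰)
D = n⁵ is O(n⁵)
A = n^(1/3) is O(n^(1/3))

Therefore, the order from fastest to slowest is: C > B > D > A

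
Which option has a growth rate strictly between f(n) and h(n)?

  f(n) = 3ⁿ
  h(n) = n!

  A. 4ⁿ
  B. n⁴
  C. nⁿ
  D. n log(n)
A

We need g(n) with 3ⁿ = o(g(n)) and g(n) = o(n!), i.e. O(3ⁿ) ≺ g ≺ O(n!).
Check each option:
  A. 4ⁿ — O(4ⁿ) is strictly between O(3ⁿ) and O(n!) ✓
  B. n⁴ — O(n⁴) does not grow strictly faster than f(n)
  C. nⁿ — O(nⁿ) does not grow strictly slower than h(n)
  D. n log(n) — O(n log n) does not grow strictly faster than f(n)

Only option A (4ⁿ) lies strictly between.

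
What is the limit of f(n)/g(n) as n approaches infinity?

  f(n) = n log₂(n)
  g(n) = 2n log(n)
1/(2*log(2))

Since n log₂(n) and 2n log(n) have the same growth rate (O(n log n)),
the ratio converges to a constant: 1/(2*log(2)).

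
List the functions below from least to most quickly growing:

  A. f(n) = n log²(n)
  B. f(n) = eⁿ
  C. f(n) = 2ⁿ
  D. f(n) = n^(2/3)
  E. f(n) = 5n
D < E < A < C < B

Comparing growth rates:
D = n^(2/3) is O(n^(2/3))
E = 5n is O(n)
A = n log²(n) is O(n log² n)
C = 2ⁿ is O(2ⁿ)
B = eⁿ is O(eⁿ)

Therefore, the order from slowest to fastest is: D < E < A < C < B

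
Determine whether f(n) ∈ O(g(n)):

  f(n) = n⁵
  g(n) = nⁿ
True

f(n) = n⁵ is O(n⁵), and g(n) = nⁿ is O(nⁿ).
Since O(n⁵) ⊆ O(nⁿ) (f grows no faster than g), f(n) = O(g(n)) is true.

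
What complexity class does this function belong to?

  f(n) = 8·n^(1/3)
O(n^(1/3))

The dominant term in 8·n^(1/3) is 8·n^(1/3), which is Θ(n^(1/3)).
Constants are absorbed, so the tightest bound is O(n^(1/3)).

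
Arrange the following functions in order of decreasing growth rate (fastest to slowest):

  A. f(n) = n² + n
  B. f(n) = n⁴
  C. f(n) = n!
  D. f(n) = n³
C > B > D > A

Comparing growth rates:
C = n! is O(n!)
B = n⁴ is O(n⁴)
D = n³ is O(n³)
A = n² + n is O(n²)

Therefore, the order from fastest to slowest is: C > B > D > A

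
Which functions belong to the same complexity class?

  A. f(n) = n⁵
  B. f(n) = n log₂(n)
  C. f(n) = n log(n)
B and C

Examining each function:
  A. n⁵ is O(n⁵)
  B. n log₂(n) is O(n log n)
  C. n log(n) is O(n log n)

Functions B and C both have the same complexity class.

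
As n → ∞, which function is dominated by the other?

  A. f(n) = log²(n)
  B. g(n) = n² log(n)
A

f(n) = log²(n) is O(log² n), while g(n) = n² log(n) is O(n² log n).
Since O(log² n) grows slower than O(n² log n), f(n) is dominated.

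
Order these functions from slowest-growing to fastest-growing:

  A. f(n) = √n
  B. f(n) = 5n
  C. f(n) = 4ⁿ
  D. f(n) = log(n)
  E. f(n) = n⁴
D < A < B < E < C

Comparing growth rates:
D = log(n) is O(log n)
A = √n is O(√n)
B = 5n is O(n)
E = n⁴ is O(n⁴)
C = 4ⁿ is O(4ⁿ)

Therefore, the order from slowest to fastest is: D < A < B < E < C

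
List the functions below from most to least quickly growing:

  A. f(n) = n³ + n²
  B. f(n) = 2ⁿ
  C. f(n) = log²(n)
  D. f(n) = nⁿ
D > B > A > C

Comparing growth rates:
D = nⁿ is O(nⁿ)
B = 2ⁿ is O(2ⁿ)
A = n³ + n² is O(n³)
C = log²(n) is O(log² n)

Therefore, the order from fastest to slowest is: D > B > A > C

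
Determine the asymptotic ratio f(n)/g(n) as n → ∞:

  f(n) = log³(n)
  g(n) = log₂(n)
∞

Since log³(n) (O(log³ n)) grows faster than log₂(n) (O(log n)),
the ratio f(n)/g(n) → ∞ as n → ∞.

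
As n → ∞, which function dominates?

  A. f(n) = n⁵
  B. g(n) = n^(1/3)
A

f(n) = n⁵ is O(n⁵), while g(n) = n^(1/3) is O(n^(1/3)).
Since O(n⁵) grows faster than O(n^(1/3)), f(n) dominates.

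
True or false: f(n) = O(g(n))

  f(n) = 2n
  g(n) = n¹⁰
True

f(n) = 2n is O(n), and g(n) = n¹⁰ is O(n¹⁰).
Since O(n) ⊆ O(n¹⁰) (f grows no faster than g), f(n) = O(g(n)) is true.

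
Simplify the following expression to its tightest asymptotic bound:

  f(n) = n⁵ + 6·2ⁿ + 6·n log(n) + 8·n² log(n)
Θ(2ⁿ)

Order the terms by growth rate: 6·n log(n) ≺ 8·n² log(n) ≺ n⁵ ≺ 6·2ⁿ.
The fastest-growing term 6·2ⁿ dominates as n → ∞; dropping its constant factor gives Θ(2ⁿ).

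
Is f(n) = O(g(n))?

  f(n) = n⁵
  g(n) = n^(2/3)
False

f(n) = n⁵ is O(n⁵), and g(n) = n^(2/3) is O(n^(2/3)).
Since O(n⁵) grows faster than O(n^(2/3)), f(n) = O(g(n)) is false.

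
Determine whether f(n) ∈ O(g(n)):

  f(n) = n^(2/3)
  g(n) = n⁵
True

f(n) = n^(2/3) is O(n^(2/3)), and g(n) = n⁵ is O(n⁵).
Since O(n^(2/3)) ⊆ O(n⁵) (f grows no faster than g), f(n) = O(g(n)) is true.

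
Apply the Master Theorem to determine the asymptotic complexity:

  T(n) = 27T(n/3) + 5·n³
Θ(n³ log n)

Master Theorem: a = 27, b = 3, f(n) = 5·n³.
Compute the critical exponent d = log₃(27) = 3.
Compare f(n) = Θ(n³) against n^d:
  k = 3 = d, so f(n) = Θ(n^d) — Case 2.
  Work is balanced across levels: T(n) = Θ(n^d log n) = Θ(n³ log n).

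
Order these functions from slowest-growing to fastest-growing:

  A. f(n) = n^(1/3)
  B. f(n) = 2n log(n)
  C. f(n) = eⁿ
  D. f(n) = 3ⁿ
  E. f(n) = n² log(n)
A < B < E < C < D

Comparing growth rates:
A = n^(1/3) is O(n^(1/3))
B = 2n log(n) is O(n log n)
E = n² log(n) is O(n² log n)
C = eⁿ is O(eⁿ)
D = 3ⁿ is O(3ⁿ)

Therefore, the order from slowest to fastest is: A < B < E < C < D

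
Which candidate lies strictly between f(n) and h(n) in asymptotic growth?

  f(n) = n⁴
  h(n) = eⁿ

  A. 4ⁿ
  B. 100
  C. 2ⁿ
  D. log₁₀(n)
C

We need g(n) with n⁴ = o(g(n)) and g(n) = o(eⁿ), i.e. O(n⁴) ≺ g ≺ O(eⁿ).
Check each option:
  A. 4ⁿ — O(4ⁿ) does not grow strictly slower than h(n)
  B. 100 — O(1) does not grow strictly faster than f(n)
  C. 2ⁿ — O(2ⁿ) is strictly between O(n⁴) and O(eⁿ) ✓
  D. log₁₀(n) — O(log n) does not grow strictly faster than f(n)

Only option C (2ⁿ) lies strictly between.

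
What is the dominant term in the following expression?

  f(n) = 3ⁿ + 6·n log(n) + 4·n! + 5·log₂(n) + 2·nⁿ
2·nⁿ

Looking at each term:
  - 3ⁿ is O(3ⁿ)
  - 6·n log(n) is O(n log n)
  - 4·n! is O(n!)
  - 5·log₂(n) is O(log n)
  - 2·nⁿ is O(nⁿ)

The term 2·nⁿ (O(nⁿ)) grows fastest and dominates all others.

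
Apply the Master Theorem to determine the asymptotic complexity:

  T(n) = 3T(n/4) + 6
Θ(n^log₄(3))

Master Theorem: a = 3, b = 4, f(n) = 6.
Compute the critical exponent d = log₄(3) = 0.792.
Compare f(n) = Θ(1) against n^d:
  k = 0 < d = 0.792, so f(n) = O(n^(d-ε)) — Case 1.
  The recursion cost dominates: T(n) = Θ(n^d) = Θ(n^log₄(3)).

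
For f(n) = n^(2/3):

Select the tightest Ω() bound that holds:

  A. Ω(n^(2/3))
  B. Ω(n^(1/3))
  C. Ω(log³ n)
A

f(n) = n^(2/3) is Ω(n^(2/3)).
All listed options are valid Big-Ω bounds (lower bounds),
but Ω(n^(2/3)) is the tightest (largest valid bound).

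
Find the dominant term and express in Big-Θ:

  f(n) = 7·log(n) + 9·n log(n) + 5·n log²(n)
Θ(n log² n)

Order the terms by growth rate: 7·log(n) ≺ 9·n log(n) ≺ 5·n log²(n).
The fastest-growing term 5·n log²(n) dominates as n → ∞; dropping its constant factor gives Θ(n log² n).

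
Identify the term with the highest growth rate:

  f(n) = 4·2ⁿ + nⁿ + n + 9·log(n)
nⁿ

Looking at each term:
  - 4·2ⁿ is O(2ⁿ)
  - nⁿ is O(nⁿ)
  - n is O(n)
  - 9·log(n) is O(log n)

The term nⁿ (O(nⁿ)) grows fastest and dominates all others.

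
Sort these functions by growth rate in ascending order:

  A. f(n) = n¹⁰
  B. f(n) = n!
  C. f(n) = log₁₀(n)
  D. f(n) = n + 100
C < D < A < B

Comparing growth rates:
C = log₁₀(n) is O(log n)
D = n + 100 is O(n)
A = n¹⁰ is O(n¹⁰)
B = n! is O(n!)

Therefore, the order from slowest to fastest is: C < D < A < B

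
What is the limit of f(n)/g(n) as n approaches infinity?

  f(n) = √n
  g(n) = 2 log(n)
∞

Since √n (O(√n)) grows faster than 2 log(n) (O(log n)),
the ratio f(n)/g(n) → ∞ as n → ∞.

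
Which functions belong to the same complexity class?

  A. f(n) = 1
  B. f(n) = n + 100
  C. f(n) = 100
A and C

Examining each function:
  A. 1 is O(1)
  B. n + 100 is O(n)
  C. 100 is O(1)

Functions A and C both have the same complexity class.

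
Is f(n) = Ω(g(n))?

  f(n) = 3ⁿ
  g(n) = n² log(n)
True

f(n) = 3ⁿ is O(3ⁿ), and g(n) = n² log(n) is O(n² log n).
Since O(3ⁿ) grows at least as fast as O(n² log n), f(n) = Ω(g(n)) is true.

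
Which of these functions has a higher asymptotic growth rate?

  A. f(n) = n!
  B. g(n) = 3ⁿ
A

f(n) = n! is O(n!), while g(n) = 3ⁿ is O(3ⁿ).
Since O(n!) grows faster than O(3ⁿ), f(n) dominates.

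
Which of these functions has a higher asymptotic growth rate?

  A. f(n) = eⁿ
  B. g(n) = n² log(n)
A

f(n) = eⁿ is O(eⁿ), while g(n) = n² log(n) is O(n² log n).
Since O(eⁿ) grows faster than O(n² log n), f(n) dominates.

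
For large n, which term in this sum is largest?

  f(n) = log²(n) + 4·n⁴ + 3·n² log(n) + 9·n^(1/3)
4·n⁴

Looking at each term:
  - log²(n) is O(log² n)
  - 4·n⁴ is O(n⁴)
  - 3·n² log(n) is O(n² log n)
  - 9·n^(1/3) is O(n^(1/3))

The term 4·n⁴ (O(n⁴)) grows fastest and dominates all others.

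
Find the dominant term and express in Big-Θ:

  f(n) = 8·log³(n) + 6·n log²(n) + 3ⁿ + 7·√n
Θ(3ⁿ)

Order the terms by growth rate: 8·log³(n) ≺ 7·√n ≺ 6·n log²(n) ≺ 3ⁿ.
The fastest-growing term 3ⁿ dominates as n → ∞; dropping its constant factor gives Θ(3ⁿ).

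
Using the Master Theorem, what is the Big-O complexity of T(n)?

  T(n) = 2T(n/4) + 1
Θ(n^log₄(2))

Master Theorem: a = 2, b = 4, f(n) = 1.
Compute the critical exponent d = log₄(2) = 0.500.
Compare f(n) = Θ(1) against n^d:
  k = 0 < d = 0.500, so f(n) = O(n^(d-ε)) — Case 1.
  The recursion cost dominates: T(n) = Θ(n^d) = Θ(n^log₄(2)).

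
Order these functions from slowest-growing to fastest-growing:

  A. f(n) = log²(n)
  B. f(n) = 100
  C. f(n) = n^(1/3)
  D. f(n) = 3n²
B < A < C < D

Comparing growth rates:
B = 100 is O(1)
A = log²(n) is O(log² n)
C = n^(1/3) is O(n^(1/3))
D = 3n² is O(n²)

Therefore, the order from slowest to fastest is: B < A < C < D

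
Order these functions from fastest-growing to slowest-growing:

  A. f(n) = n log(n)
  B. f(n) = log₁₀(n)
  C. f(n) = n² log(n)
C > A > B

Comparing growth rates:
C = n² log(n) is O(n² log n)
A = n log(n) is O(n log n)
B = log₁₀(n) is O(log n)

Therefore, the order from fastest to slowest is: C > A > B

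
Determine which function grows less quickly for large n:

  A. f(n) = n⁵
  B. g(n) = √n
B

f(n) = n⁵ is O(n⁵), while g(n) = √n is O(√n).
Since O(√n) grows slower than O(n⁵), g(n) is dominated.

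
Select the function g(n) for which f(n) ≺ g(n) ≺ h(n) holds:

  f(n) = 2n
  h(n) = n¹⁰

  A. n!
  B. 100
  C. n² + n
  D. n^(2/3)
C

We need g(n) with 2n = o(g(n)) and g(n) = o(n¹⁰), i.e. O(n) ≺ g ≺ O(n¹⁰).
Check each option:
  A. n! — O(n!) does not grow strictly slower than h(n)
  B. 100 — O(1) does not grow strictly faster than f(n)
  C. n² + n — O(n²) is strictly between O(n) and O(n¹⁰) ✓
  D. n^(2/3) — O(n^(2/3)) does not grow strictly faster than f(n)

Only option C (n² + n) lies strictly between.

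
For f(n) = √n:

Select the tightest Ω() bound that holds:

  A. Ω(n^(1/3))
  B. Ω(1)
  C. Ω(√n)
C

f(n) = √n is Ω(√n).
All listed options are valid Big-Ω bounds (lower bounds),
but Ω(√n) is the tightest (largest valid bound).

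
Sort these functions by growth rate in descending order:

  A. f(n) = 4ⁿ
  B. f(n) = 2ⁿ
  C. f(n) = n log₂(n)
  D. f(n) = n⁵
A > B > D > C

Comparing growth rates:
A = 4ⁿ is O(4ⁿ)
B = 2ⁿ is O(2ⁿ)
D = n⁵ is O(n⁵)
C = n log₂(n) is O(n log n)

Therefore, the order from fastest to slowest is: A > B > D > C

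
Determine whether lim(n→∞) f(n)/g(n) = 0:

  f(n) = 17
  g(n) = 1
False

f(n) = 17 is O(1), and g(n) = 1 is O(1).
Since they have the same growth rate, f(n) = o(g(n)) is false.
(f = o(g) requires f to grow strictly slower, not equal.)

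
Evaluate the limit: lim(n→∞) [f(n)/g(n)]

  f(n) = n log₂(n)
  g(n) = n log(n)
1/log(2)

Since n log₂(n) and n log(n) have the same growth rate (O(n log n)),
the ratio converges to a constant: 1/log(2).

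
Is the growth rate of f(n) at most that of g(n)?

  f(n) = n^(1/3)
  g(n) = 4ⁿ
True

f(n) = n^(1/3) is O(n^(1/3)), and g(n) = 4ⁿ is O(4ⁿ).
Since O(n^(1/3)) ⊆ O(4ⁿ) (f grows no faster than g), f(n) = O(g(n)) is true.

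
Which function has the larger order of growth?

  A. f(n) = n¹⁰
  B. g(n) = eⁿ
B

f(n) = n¹⁰ is O(n¹⁰), while g(n) = eⁿ is O(eⁿ).
Since O(eⁿ) grows faster than O(n¹⁰), g(n) dominates.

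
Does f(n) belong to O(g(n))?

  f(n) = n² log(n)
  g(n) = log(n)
False

f(n) = n² log(n) is O(n² log n), and g(n) = log(n) is O(log n).
Since O(n² log n) grows faster than O(log n), f(n) = O(g(n)) is false.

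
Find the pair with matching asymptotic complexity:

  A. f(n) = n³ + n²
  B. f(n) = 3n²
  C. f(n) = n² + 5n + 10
B and C

Examining each function:
  A. n³ + n² is O(n³)
  B. 3n² is O(n²)
  C. n² + 5n + 10 is O(n²)

Functions B and C both have the same complexity class.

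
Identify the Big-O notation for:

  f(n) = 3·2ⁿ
O(2ⁿ)

The dominant term in 3·2ⁿ is 3·2ⁿ, which is Θ(2ⁿ).
Constants are absorbed, so the tightest bound is O(2ⁿ).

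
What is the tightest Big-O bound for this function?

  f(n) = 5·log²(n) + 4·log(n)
O(log² n)

The dominant term in 5·log²(n) + 4·log(n) is 5·log²(n), which is Θ(log² n).
Lower-order terms (4·log(n)) are asymptotically negligible.
Constants are absorbed, so the tightest bound is O(log² n).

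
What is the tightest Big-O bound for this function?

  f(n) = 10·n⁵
O(n⁵)

The dominant term in 10·n⁵ is 10·n⁵, which is Θ(n⁵).
Constants are absorbed, so the tightest bound is O(n⁵).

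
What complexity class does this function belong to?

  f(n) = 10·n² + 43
O(n²)

The dominant term in 10·n² + 43 is 10·n², which is Θ(n²).
Lower-order terms (43) are asymptotically negligible.
Constants are absorbed, so the tightest bound is O(n²).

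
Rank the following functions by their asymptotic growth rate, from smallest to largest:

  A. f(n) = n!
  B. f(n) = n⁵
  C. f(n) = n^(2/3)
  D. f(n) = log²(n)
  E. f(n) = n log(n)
D < C < E < B < A

Comparing growth rates:
D = log²(n) is O(log² n)
C = n^(2/3) is O(n^(2/3))
E = n log(n) is O(n log n)
B = n⁵ is O(n⁵)
A = n! is O(n!)

Therefore, the order from slowest to fastest is: D < C < E < B < A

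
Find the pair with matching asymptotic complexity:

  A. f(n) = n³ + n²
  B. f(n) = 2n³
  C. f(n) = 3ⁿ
A and B

Examining each function:
  A. n³ + n² is O(n³)
  B. 2n³ is O(n³)
  C. 3ⁿ is O(3ⁿ)

Functions A and B both have the same complexity class.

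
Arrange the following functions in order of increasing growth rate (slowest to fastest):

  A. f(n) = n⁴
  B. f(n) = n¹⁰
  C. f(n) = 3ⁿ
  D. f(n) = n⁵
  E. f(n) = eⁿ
A < D < B < E < C

Comparing growth rates:
A = n⁴ is O(n⁴)
D = n⁵ is O(n⁵)
B = n¹⁰ is O(n¹⁰)
E = eⁿ is O(eⁿ)
C = 3ⁿ is O(3ⁿ)

Therefore, the order from slowest to fastest is: A < D < B < E < C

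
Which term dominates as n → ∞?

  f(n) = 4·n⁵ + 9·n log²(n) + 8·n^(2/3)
4·n⁵

Looking at each term:
  - 4·n⁵ is O(n⁵)
  - 9·n log²(n) is O(n log² n)
  - 8·n^(2/3) is O(n^(2/3))

The term 4·n⁵ (O(n⁵)) grows fastest and dominates all others.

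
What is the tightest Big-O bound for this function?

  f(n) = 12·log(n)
O(log n)

The dominant term in 12·log(n) is 12·log(n), which is Θ(log n).
Constants are absorbed, so the tightest bound is O(log n).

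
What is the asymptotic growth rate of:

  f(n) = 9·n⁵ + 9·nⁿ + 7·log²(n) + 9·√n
Θ(nⁿ)

Order the terms by growth rate: 7·log²(n) ≺ 9·√n ≺ 9·n⁵ ≺ 9·nⁿ.
The fastest-growing term 9·nⁿ dominates as n → ∞; dropping its constant factor gives Θ(nⁿ).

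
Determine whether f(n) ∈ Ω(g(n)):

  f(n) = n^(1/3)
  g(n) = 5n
False

f(n) = n^(1/3) is O(n^(1/3)), and g(n) = 5n is O(n).
Since O(n^(1/3)) grows slower than O(n), f(n) = Ω(g(n)) is false.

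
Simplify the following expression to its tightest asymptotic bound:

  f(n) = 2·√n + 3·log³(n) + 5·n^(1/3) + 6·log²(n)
Θ(√n)

Order the terms by growth rate: 6·log²(n) ≺ 3·log³(n) ≺ 5·n^(1/3) ≺ 2·√n.
The fastest-growing term 2·√n dominates as n → ∞; dropping its constant factor gives Θ(√n).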